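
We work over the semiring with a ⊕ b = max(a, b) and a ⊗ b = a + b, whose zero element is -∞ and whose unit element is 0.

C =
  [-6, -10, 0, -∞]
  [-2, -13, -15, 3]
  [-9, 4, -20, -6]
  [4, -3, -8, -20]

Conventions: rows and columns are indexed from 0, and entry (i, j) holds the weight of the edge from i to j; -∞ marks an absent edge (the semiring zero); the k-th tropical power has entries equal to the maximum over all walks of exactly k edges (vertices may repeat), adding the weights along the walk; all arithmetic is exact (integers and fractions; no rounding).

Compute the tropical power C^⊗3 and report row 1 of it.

C^⊗2:
  [-9, 4, -6, -6]
  [7, 0, -2, -10]
  [2, -9, -9, 7]
  [-2, -4, 4, 0]
C^⊗3:
  [2, -2, -9, 7]
  [1, 2, 7, 3]
  [11, 4, 2, -6]
  [4, 8, -2, -1]
Answer: row 1 of C^⊗3 = [1, 2, 7, 3]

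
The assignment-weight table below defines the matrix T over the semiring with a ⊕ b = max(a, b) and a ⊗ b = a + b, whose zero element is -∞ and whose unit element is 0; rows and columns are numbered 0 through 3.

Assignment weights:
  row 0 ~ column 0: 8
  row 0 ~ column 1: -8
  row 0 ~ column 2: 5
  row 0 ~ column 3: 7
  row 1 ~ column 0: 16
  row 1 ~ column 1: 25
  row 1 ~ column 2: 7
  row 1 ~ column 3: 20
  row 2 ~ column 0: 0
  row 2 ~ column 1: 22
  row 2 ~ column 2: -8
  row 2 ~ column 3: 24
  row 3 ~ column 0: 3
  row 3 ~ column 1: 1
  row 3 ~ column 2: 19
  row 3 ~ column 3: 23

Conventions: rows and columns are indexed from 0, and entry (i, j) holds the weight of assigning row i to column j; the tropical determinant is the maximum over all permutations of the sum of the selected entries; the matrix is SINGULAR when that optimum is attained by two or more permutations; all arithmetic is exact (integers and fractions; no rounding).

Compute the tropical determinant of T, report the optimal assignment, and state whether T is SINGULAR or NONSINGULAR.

σ = (0, 1, 2, 3): 8 + 25 + (-8) + 23 = 48
σ = (0, 1, 3, 2): 8 + 25 + 24 + 19 = 76
σ = (0, 2, 1, 3): 8 + 7 + 22 + 23 = 60
σ = (0, 2, 3, 1): 8 + 7 + 24 + 1 = 40
σ = (0, 3, 1, 2): 8 + 20 + 22 + 19 = 69
σ = (0, 3, 2, 1): 8 + 20 + (-8) + 1 = 21
σ = (1, 0, 2, 3): (-8) + 16 + (-8) + 23 = 23
σ = (1, 0, 3, 2): (-8) + 16 + 24 + 19 = 51
σ = (1, 2, 0, 3): (-8) + 7 + 0 + 23 = 22
σ = (1, 2, 3, 0): (-8) + 7 + 24 + 3 = 26
σ = (1, 3, 0, 2): (-8) + 20 + 0 + 19 = 31
σ = (1, 3, 2, 0): (-8) + 20 + (-8) + 3 = 7
σ = (2, 0, 1, 3): 5 + 16 + 22 + 23 = 66
σ = (2, 0, 3, 1): 5 + 16 + 24 + 1 = 46
σ = (2, 1, 0, 3): 5 + 25 + 0 + 23 = 53
σ = (2, 1, 3, 0): 5 + 25 + 24 + 3 = 57
σ = (2, 3, 0, 1): 5 + 20 + 0 + 1 = 26
σ = (2, 3, 1, 0): 5 + 20 + 22 + 3 = 50
σ = (3, 0, 1, 2): 7 + 16 + 22 + 19 = 64
σ = (3, 0, 2, 1): 7 + 16 + (-8) + 1 = 16
σ = (3, 1, 0, 2): 7 + 25 + 0 + 19 = 51
σ = (3, 1, 2, 0): 7 + 25 + (-8) + 3 = 27
σ = (3, 2, 0, 1): 7 + 7 + 0 + 1 = 15
σ = (3, 2, 1, 0): 7 + 7 + 22 + 3 = 39
Optimal value attained by: σ = (0, 1, 3, 2).
Answer: det⊕(T) = 76; verdict: NONSINGULAR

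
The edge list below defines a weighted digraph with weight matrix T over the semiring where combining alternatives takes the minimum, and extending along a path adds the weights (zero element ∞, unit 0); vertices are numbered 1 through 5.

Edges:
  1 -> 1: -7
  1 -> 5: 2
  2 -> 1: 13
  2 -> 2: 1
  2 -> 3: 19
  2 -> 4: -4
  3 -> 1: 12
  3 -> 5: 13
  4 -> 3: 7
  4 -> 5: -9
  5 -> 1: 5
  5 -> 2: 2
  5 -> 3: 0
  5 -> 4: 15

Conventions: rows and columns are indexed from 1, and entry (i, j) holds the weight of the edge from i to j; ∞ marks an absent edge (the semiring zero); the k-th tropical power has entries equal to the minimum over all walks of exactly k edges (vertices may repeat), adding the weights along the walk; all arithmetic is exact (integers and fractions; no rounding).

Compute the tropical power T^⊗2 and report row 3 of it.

T^⊗2:
  [-14, 4, 2, 17, -5]
  [6, 2, 3, -3, -13]
  [5, 15, 13, 28, 14]
  [-4, -7, -9, 6, 20]
  [-2, 3, 21, -2, 6]
Answer: row 3 of T^⊗2 = [5, 15, 13, 28, 14]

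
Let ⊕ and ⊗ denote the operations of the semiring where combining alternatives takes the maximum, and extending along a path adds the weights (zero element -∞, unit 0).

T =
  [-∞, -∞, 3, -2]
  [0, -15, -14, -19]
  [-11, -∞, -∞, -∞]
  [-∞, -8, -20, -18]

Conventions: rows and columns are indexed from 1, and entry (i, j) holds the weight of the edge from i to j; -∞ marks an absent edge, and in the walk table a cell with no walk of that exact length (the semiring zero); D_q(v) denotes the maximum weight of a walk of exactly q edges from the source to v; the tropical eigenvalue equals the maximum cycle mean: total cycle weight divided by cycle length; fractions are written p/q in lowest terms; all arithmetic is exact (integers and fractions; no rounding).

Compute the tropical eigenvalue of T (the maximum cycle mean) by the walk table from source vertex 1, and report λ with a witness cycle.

q=0: [0, -∞, -∞, -∞]
q=1: [-∞, -∞, 3, -2]
q=2: [-8, -10, -22, -20]
q=3: [-10, -25, -5, -10]
q=4: [-16, -18, -7, -12]
Optimal cycle mean attained by: cycle 1->4->2->1, total (-2) + (-8) + 0, length 3.
Answer: λ = -10/3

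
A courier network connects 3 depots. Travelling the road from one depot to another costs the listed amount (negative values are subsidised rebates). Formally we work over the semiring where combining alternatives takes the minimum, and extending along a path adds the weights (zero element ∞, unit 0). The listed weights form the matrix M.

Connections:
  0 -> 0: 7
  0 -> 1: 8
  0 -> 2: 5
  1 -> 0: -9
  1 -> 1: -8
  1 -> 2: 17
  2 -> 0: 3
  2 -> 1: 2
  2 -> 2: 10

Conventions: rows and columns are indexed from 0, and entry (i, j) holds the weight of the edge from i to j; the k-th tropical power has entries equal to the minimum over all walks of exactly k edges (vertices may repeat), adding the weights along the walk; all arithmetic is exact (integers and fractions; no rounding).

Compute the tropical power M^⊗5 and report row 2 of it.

M^⊗2:
  [-1, 0, 12]
  [-17, -16, -4]
  [-7, -6, 8]
M^⊗3:
  [-9, -8, 4]
  [-25, -24, -12]
  [-15, -14, -2]
M^⊗4:
  [-17, -16, -4]
  [-33, -32, -20]
  [-23, -22, -10]
M^⊗5:
  [-25, -24, -12]
  [-41, -40, -28]
  [-31, -30, -18]
Answer: row 2 of M^⊗5 = [-31, -30, -18]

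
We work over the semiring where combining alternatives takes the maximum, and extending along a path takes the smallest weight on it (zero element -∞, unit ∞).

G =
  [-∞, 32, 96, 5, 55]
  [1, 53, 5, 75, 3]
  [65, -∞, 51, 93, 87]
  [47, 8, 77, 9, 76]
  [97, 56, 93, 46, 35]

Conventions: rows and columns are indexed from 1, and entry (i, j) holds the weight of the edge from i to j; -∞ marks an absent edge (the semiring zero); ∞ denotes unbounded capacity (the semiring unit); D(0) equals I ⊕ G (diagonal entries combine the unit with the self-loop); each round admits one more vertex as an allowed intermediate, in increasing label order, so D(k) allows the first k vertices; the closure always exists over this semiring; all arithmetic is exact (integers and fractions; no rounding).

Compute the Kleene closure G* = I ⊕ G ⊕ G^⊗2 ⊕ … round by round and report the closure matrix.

D(0):
  [∞, 32, 96, 5, 55]
  [1, ∞, 5, 75, 3]
  [65, -∞, ∞, 93, 87]
  [47, 8, 77, ∞, 76]
  [97, 56, 93, 46, ∞]
D(1):
  [∞, 32, 96, 5, 55]
  [1, ∞, 5, 75, 3]
  [65, 32, ∞, 93, 87]
  [47, 32, 77, ∞, 76]
  [97, 56, 96, 46, ∞]
D(2):
  [∞, 32, 96, 32, 55]
  [1, ∞, 5, 75, 3]
  [65, 32, ∞, 93, 87]
  [47, 32, 77, ∞, 76]
  [97, 56, 96, 56, ∞]
D(3):
  [∞, 32, 96, 93, 87]
  [5, ∞, 5, 75, 5]
  [65, 32, ∞, 93, 87]
  [65, 32, 77, ∞, 77]
  [97, 56, 96, 93, ∞]
D(4):
  [∞, 32, 96, 93, 87]
  [65, ∞, 75, 75, 75]
  [65, 32, ∞, 93, 87]
  [65, 32, 77, ∞, 77]
  [97, 56, 96, 93, ∞]
D(5):
  [∞, 56, 96, 93, 87]
  [75, ∞, 75, 75, 75]
  [87, 56, ∞, 93, 87]
  [77, 56, 77, ∞, 77]
  [97, 56, 96, 93, ∞]
Answer: G* = [[∞, 56, 96, 93, 87], [75, ∞, 75, 75, 75], [87, 56, ∞, 93, 87], [77, 56, 77, ∞, 77], [97, 56, 96, 93, ∞]]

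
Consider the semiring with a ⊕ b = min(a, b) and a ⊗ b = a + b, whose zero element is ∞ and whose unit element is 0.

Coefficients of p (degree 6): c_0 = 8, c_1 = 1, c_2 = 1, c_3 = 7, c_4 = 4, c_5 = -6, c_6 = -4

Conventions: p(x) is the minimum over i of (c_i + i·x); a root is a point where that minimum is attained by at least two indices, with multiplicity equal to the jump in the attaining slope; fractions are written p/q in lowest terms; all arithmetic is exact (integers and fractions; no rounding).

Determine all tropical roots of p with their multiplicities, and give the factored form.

hull edge (i=0, c=8) to (i=1, c=1): slope -7, span 1
hull edge (i=1, c=1) to (i=5, c=-6): slope -7/4, span 4
hull edge (i=5, c=-6) to (i=6, c=-4): slope 2, span 1
Factored form: p(x) = -4 ⊗ (x ⊕ (-2)) ⊗ (x ⊕ 7/4) ⊗ (x ⊕ 7/4) ⊗ (x ⊕ 7/4) ⊗ (x ⊕ 7/4) ⊗ (x ⊕ 7)
Answer: roots = -2 (mult 1), 7/4 (mult 4), 7 (mult 1)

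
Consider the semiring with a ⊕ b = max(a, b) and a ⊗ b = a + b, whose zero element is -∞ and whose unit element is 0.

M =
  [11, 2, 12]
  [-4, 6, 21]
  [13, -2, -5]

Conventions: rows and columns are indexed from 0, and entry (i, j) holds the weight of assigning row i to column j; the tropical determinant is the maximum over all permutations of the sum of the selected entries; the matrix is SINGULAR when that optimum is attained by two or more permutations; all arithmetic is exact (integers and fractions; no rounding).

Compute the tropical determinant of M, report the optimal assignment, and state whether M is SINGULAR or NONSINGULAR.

σ = (0, 1, 2): 11 + 6 + (-5) = 12
σ = (0, 2, 1): 11 + 21 + (-2) = 30
σ = (1, 0, 2): 2 + (-4) + (-5) = -7
σ = (1, 2, 0): 2 + 21 + 13 = 36
σ = (2, 0, 1): 12 + (-4) + (-2) = 6
σ = (2, 1, 0): 12 + 6 + 13 = 31
Optimal value attained by: σ = (1, 2, 0).
Answer: det⊕(M) = 36; verdict: NONSINGULAR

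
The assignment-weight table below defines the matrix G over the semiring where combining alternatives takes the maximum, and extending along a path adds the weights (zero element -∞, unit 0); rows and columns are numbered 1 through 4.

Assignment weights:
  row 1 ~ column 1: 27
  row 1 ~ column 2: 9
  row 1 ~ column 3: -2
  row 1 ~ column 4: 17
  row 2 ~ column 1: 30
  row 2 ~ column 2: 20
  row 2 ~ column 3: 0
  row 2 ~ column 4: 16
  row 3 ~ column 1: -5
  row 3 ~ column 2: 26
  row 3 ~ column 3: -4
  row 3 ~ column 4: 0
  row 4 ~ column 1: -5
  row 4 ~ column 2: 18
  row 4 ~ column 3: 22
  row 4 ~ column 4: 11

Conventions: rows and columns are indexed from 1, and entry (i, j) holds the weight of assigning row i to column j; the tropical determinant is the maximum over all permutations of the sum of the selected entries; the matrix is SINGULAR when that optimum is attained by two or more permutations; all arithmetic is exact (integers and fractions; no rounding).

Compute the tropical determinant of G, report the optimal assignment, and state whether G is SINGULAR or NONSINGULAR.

σ = (1, 2, 3, 4): 27 + 20 + (-4) + 11 = 54
σ = (1, 2, 4, 3): 27 + 20 + 0 + 22 = 69
σ = (1, 3, 2, 4): 27 + 0 + 26 + 11 = 64
σ = (1, 3, 4, 2): 27 + 0 + 0 + 18 = 45
σ = (1, 4, 2, 3): 27 + 16 + 26 + 22 = 91
σ = (1, 4, 3, 2): 27 + 16 + (-4) + 18 = 57
σ = (2, 1, 3, 4): 9 + 30 + (-4) + 11 = 46
σ = (2, 1, 4, 3): 9 + 30 + 0 + 22 = 61
σ = (2, 3, 1, 4): 9 + 0 + (-5) + 11 = 15
σ = (2, 3, 4, 1): 9 + 0 + 0 + (-5) = 4
σ = (2, 4, 1, 3): 9 + 16 + (-5) + 22 = 42
σ = (2, 4, 3, 1): 9 + 16 + (-4) + (-5) = 16
σ = (3, 1, 2, 4): (-2) + 30 + 26 + 11 = 65
σ = (3, 1, 4, 2): (-2) + 30 + 0 + 18 = 46
σ = (3, 2, 1, 4): (-2) + 20 + (-5) + 11 = 24
σ = (3, 2, 4, 1): (-2) + 20 + 0 + (-5) = 13
σ = (3, 4, 1, 2): (-2) + 16 + (-5) + 18 = 27
σ = (3, 4, 2, 1): (-2) + 16 + 26 + (-5) = 35
σ = (4, 1, 2, 3): 17 + 30 + 26 + 22 = 95
σ = (4, 1, 3, 2): 17 + 30 + (-4) + 18 = 61
σ = (4, 2, 1, 3): 17 + 20 + (-5) + 22 = 54
σ = (4, 2, 3, 1): 17 + 20 + (-4) + (-5) = 28
σ = (4, 3, 1, 2): 17 + 0 + (-5) + 18 = 30
σ = (4, 3, 2, 1): 17 + 0 + 26 + (-5) = 38
Optimal value attained by: σ = (4, 1, 2, 3).
Answer: det⊕(G) = 95; verdict: NONSINGULAR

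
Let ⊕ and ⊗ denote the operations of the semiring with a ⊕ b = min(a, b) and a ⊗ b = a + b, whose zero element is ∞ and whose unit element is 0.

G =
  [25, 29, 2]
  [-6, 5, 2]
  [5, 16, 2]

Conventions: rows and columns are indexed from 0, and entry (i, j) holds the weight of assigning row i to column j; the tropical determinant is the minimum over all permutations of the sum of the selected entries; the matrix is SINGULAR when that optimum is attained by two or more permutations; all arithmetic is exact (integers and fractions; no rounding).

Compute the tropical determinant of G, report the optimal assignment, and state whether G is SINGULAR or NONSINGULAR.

σ = (0, 1, 2): 25 + 5 + 2 = 32
σ = (0, 2, 1): 25 + 2 + 16 = 43
σ = (1, 0, 2): 29 + (-6) + 2 = 25
σ = (1, 2, 0): 29 + 2 + 5 = 36
σ = (2, 0, 1): 2 + (-6) + 16 = 12
σ = (2, 1, 0): 2 + 5 + 5 = 12
Optimal value attained by: σ = (2, 0, 1).
Answer: det⊕(G) = 12; verdict: SINGULAR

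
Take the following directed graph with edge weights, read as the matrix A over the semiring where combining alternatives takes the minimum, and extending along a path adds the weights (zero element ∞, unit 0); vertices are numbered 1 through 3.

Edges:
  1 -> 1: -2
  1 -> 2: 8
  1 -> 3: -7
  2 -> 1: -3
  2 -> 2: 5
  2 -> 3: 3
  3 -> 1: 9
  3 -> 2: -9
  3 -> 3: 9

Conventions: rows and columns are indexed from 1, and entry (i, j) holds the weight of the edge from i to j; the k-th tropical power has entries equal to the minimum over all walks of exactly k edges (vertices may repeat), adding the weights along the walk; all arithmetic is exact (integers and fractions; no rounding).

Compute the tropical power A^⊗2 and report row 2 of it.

A^⊗2:
  [-4, -16, -9]
  [-5, -6, -10]
  [-12, -4, -6]
Answer: row 2 of A^⊗2 = [-5, -6, -10]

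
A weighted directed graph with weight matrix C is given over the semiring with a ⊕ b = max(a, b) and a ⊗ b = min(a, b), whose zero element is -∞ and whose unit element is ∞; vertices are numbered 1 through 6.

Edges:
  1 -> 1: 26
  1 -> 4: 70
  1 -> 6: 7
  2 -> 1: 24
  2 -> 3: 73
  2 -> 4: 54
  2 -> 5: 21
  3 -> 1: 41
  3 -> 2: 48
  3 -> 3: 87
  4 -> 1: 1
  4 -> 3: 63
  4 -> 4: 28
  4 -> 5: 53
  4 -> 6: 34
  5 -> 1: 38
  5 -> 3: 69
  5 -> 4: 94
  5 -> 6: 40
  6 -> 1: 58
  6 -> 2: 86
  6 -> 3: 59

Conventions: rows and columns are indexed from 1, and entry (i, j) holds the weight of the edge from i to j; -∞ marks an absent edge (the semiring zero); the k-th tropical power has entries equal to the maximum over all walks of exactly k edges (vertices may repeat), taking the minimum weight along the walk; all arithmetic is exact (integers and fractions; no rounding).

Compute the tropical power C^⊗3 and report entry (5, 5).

C^⊗2:
  [26, 7, 63, 28, 53, 34]
  [41, 48, 73, 28, 53, 34]
  [41, 48, 87, 48, 21, 7]
  [41, 48, 63, 53, 28, 40]
  [41, 48, 69, 38, 53, 34]
  [41, 48, 73, 58, 21, 7]
C^⊗3:
  [41, 48, 63, 53, 28, 40]
  [41, 48, 73, 53, 28, 40]
  [41, 48, 87, 48, 48, 34]
  [41, 48, 63, 48, 53, 34]
  [41, 48, 69, 53, 38, 40]
  [41, 48, 73, 48, 53, 34]
Key observation: the optimum is the walk 5->1->4->5, with weight 38 min 70 min 53 = 38.
Optimal value attained by: walk 5->1->4->5.
Answer: (C^⊗3)[5][5] = 38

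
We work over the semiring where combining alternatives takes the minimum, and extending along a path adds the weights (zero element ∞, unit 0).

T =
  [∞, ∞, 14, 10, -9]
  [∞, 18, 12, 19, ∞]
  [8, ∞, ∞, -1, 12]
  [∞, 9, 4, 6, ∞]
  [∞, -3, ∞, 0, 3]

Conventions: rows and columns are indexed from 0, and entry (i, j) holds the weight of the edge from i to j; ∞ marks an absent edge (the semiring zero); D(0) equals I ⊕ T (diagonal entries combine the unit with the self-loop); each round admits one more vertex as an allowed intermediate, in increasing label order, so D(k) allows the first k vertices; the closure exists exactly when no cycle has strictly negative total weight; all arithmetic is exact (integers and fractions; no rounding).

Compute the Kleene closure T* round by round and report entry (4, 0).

D(0):
  [0, ∞, 14, 10, -9]
  [∞, 0, 12, 19, ∞]
  [8, ∞, 0, -1, 12]
  [∞, 9, 4, 0, ∞]
  [∞, -3, ∞, 0, 0]
D(1):
  [0, ∞, 14, 10, -9]
  [∞, 0, 12, 19, ∞]
  [8, ∞, 0, -1, -1]
  [∞, 9, 4, 0, ∞]
  [∞, -3, ∞, 0, 0]
D(2):
  [0, ∞, 14, 10, -9]
  [∞, 0, 12, 19, ∞]
  [8, ∞, 0, -1, -1]
  [∞, 9, 4, 0, ∞]
  [∞, -3, 9, 0, 0]
D(3):
  [0, ∞, 14, 10, -9]
  [20, 0, 12, 11, 11]
  [8, ∞, 0, -1, -1]
  [12, 9, 4, 0, 3]
  [17, -3, 9, 0, 0]
D(4):
  [0, 19, 14, 10, -9]
  [20, 0, 12, 11, 11]
  [8, 8, 0, -1, -1]
  [12, 9, 4, 0, 3]
  [12, -3, 4, 0, 0]
D(5):
  [0, -12, -5, -9, -9]
  [20, 0, 12, 11, 11]
  [8, -4, 0, -1, -1]
  [12, 0, 4, 0, 3]
  [12, -3, 4, 0, 0]
Answer: T*[4][0] = 12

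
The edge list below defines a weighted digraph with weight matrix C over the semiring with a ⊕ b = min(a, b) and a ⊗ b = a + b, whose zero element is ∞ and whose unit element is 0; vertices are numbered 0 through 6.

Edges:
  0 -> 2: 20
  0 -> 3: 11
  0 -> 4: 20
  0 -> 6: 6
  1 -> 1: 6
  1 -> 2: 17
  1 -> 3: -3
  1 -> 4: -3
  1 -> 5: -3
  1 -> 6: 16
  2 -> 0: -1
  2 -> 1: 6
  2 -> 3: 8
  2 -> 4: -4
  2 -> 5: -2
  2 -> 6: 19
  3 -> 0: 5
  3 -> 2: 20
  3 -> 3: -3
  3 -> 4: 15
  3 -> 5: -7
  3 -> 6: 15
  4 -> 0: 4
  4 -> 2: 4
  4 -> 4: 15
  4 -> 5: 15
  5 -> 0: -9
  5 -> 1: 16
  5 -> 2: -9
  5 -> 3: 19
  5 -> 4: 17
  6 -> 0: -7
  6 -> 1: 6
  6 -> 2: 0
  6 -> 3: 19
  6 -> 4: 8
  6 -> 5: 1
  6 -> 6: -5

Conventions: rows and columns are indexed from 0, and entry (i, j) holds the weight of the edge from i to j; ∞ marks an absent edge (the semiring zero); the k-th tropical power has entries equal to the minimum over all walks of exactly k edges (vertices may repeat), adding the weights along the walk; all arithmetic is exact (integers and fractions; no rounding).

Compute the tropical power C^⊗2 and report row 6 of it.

C^⊗2:
  [-1, 12, 6, 8, 14, 4, 1]
  [-12, 12, -12, -6, 3, -10, 11]
  [-11, 12, -11, 3, 3, 1, 5]
  [-16, 9, -16, -6, 10, -10, 10]
  [3, 10, 6, 12, 0, 2, 10]
  [-10, -3, 11, -1, -13, -11, -3]
  [-12, 1, -8, 3, -4, -4, -10]
Answer: row 6 of C^⊗2 = [-12, 1, -8, 3, -4, -4, -10]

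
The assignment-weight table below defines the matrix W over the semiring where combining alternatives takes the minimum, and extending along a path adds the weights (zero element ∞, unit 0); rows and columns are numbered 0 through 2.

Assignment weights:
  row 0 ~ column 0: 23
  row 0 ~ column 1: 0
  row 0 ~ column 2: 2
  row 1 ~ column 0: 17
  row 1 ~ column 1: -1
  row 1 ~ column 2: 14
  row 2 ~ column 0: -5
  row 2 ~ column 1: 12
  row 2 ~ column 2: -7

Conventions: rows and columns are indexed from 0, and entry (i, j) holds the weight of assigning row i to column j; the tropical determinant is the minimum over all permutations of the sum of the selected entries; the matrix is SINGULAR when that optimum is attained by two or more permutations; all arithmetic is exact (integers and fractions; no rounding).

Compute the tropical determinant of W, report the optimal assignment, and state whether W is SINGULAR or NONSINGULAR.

σ = (0, 1, 2): 23 + (-1) + (-7) = 15
σ = (0, 2, 1): 23 + 14 + 12 = 49
σ = (1, 0, 2): 0 + 17 + (-7) = 10
σ = (1, 2, 0): 0 + 14 + (-5) = 9
σ = (2, 0, 1): 2 + 17 + 12 = 31
σ = (2, 1, 0): 2 + (-1) + (-5) = -4
Optimal value attained by: σ = (2, 1, 0).
Answer: det⊕(W) = -4; verdict: NONSINGULAR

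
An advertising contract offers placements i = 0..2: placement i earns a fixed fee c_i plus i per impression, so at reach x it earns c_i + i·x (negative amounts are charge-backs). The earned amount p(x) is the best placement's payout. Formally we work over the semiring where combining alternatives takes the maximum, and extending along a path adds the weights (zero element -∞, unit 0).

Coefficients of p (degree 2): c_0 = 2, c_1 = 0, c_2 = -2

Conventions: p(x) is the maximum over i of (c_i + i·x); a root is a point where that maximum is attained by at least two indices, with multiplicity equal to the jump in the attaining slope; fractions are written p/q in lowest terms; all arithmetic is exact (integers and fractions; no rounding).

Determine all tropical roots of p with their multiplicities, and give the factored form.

hull edge (i=0, c=2) to (i=2, c=-2): slope -2, span 2
Factored form: p(x) = -2 ⊗ (x ⊕ 2) ⊗ (x ⊕ 2)
Answer: roots = 2 (mult 2)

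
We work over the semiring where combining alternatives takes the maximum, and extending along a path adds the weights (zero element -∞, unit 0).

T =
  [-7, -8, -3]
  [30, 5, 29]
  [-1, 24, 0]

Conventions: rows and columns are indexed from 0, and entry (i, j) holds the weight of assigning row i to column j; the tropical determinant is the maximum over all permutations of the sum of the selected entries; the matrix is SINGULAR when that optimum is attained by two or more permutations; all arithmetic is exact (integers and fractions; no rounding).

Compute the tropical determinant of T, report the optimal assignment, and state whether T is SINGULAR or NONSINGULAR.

σ = (0, 1, 2): (-7) + 5 + 0 = -2
σ = (0, 2, 1): (-7) + 29 + 24 = 46
σ = (1, 0, 2): (-8) + 30 + 0 = 22
σ = (1, 2, 0): (-8) + 29 + (-1) = 20
σ = (2, 0, 1): (-3) + 30 + 24 = 51
σ = (2, 1, 0): (-3) + 5 + (-1) = 1
Optimal value attained by: σ = (2, 0, 1).
Answer: det⊕(T) = 51; verdict: NONSINGULAR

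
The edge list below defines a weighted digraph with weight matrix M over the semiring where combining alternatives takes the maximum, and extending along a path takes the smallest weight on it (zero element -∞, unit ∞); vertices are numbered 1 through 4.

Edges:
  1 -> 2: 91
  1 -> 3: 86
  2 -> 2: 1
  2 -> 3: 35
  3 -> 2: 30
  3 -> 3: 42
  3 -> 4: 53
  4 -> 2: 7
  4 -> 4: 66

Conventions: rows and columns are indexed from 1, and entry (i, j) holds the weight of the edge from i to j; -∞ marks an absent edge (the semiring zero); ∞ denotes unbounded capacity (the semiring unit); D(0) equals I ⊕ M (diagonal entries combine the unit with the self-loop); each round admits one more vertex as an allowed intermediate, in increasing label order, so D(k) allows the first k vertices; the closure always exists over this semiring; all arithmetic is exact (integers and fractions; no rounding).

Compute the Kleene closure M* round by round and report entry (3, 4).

D(0):
  [∞, 91, 86, -∞]
  [-∞, ∞, 35, -∞]
  [-∞, 30, ∞, 53]
  [-∞, 7, -∞, ∞]
D(1):
  [∞, 91, 86, -∞]
  [-∞, ∞, 35, -∞]
  [-∞, 30, ∞, 53]
  [-∞, 7, -∞, ∞]
D(2):
  [∞, 91, 86, -∞]
  [-∞, ∞, 35, -∞]
  [-∞, 30, ∞, 53]
  [-∞, 7, 7, ∞]
D(3):
  [∞, 91, 86, 53]
  [-∞, ∞, 35, 35]
  [-∞, 30, ∞, 53]
  [-∞, 7, 7, ∞]
D(4):
  [∞, 91, 86, 53]
  [-∞, ∞, 35, 35]
  [-∞, 30, ∞, 53]
  [-∞, 7, 7, ∞]
Answer: M*[3][4] = 53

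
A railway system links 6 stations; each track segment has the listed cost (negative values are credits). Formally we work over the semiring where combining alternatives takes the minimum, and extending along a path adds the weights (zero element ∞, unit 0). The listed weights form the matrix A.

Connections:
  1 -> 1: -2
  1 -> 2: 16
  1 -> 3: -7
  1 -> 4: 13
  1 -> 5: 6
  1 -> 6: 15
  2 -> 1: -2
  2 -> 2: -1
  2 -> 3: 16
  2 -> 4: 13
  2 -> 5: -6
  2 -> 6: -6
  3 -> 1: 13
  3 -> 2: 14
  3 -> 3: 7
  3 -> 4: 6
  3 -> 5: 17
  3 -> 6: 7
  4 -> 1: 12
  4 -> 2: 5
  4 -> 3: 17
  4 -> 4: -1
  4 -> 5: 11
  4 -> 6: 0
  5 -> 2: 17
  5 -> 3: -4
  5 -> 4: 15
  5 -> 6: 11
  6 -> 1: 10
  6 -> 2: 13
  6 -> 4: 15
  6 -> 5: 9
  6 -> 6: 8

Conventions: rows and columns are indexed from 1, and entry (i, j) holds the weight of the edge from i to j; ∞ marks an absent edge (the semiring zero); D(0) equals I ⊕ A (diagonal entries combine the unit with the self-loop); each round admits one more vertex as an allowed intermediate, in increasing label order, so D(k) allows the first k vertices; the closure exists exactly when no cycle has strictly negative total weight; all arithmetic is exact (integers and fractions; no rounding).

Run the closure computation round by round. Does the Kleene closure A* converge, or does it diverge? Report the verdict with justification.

Detection: at round 0, diagonal entry (1, 1) turns strictly negative.
Key observation: the cycle 1->1 has total weight (-2), which is strictly negative.
Answer: DIVERGES — negative cycle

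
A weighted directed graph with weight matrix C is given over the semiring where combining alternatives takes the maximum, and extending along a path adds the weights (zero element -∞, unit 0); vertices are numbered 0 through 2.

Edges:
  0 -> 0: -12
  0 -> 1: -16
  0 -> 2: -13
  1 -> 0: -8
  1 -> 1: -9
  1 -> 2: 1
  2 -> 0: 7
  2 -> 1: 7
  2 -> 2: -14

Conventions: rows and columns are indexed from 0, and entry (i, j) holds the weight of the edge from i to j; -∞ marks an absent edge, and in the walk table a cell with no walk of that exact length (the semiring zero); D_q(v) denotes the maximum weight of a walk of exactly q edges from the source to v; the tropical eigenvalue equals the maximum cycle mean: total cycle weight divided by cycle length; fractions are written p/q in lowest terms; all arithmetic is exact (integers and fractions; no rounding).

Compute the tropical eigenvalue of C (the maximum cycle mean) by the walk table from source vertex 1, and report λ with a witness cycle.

q=0: [-∞, 0, -∞]
q=1: [-8, -9, 1]
q=2: [8, 8, -8]
q=3: [0, -1, 9]
Optimal cycle mean attained by: cycle 1->2->1, total 1 + 7, length 2.
Answer: λ = 4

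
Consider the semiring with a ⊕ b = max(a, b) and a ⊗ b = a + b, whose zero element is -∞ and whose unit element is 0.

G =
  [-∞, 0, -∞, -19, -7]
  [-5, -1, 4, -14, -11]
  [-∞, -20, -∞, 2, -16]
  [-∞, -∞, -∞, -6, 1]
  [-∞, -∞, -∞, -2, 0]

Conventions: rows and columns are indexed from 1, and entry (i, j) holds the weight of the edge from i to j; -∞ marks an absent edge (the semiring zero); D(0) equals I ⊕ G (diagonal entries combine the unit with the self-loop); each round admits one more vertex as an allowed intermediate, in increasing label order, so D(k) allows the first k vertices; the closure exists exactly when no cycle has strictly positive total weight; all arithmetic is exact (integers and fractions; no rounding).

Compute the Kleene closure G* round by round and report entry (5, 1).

D(0):
  [0, 0, -∞, -19, -7]
  [-5, 0, 4, -14, -11]
  [-∞, -20, 0, 2, -16]
  [-∞, -∞, -∞, 0, 1]
  [-∞, -∞, -∞, -2, 0]
D(1):
  [0, 0, -∞, -19, -7]
  [-5, 0, 4, -14, -11]
  [-∞, -20, 0, 2, -16]
  [-∞, -∞, -∞, 0, 1]
  [-∞, -∞, -∞, -2, 0]
D(2):
  [0, 0, 4, -14, -7]
  [-5, 0, 4, -14, -11]
  [-25, -20, 0, 2, -16]
  [-∞, -∞, -∞, 0, 1]
  [-∞, -∞, -∞, -2, 0]
D(3):
  [0, 0, 4, 6, -7]
  [-5, 0, 4, 6, -11]
  [-25, -20, 0, 2, -16]
  [-∞, -∞, -∞, 0, 1]
  [-∞, -∞, -∞, -2, 0]
D(4):
  [0, 0, 4, 6, 7]
  [-5, 0, 4, 6, 7]
  [-25, -20, 0, 2, 3]
  [-∞, -∞, -∞, 0, 1]
  [-∞, -∞, -∞, -2, 0]
D(5):
  [0, 0, 4, 6, 7]
  [-5, 0, 4, 6, 7]
  [-25, -20, 0, 2, 3]
  [-∞, -∞, -∞, 0, 1]
  [-∞, -∞, -∞, -2, 0]
Answer: G*[5][1] = -∞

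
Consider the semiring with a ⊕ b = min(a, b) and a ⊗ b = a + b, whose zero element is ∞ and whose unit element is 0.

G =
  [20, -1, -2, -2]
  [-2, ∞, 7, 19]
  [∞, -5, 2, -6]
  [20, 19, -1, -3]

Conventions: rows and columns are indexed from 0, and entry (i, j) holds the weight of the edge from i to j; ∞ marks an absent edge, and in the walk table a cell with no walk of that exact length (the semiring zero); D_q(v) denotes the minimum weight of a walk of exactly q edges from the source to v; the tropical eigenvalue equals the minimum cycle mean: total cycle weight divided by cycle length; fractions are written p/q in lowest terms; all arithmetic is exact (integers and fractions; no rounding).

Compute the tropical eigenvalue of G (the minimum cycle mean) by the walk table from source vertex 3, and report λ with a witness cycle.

q=0: [∞, ∞, ∞, 0]
q=1: [20, 19, -1, -3]
q=2: [17, -6, -4, -7]
q=3: [-8, -9, -8, -10]
q=4: [-11, -13, -11, -14]
Optimal cycle mean attained by: cycle 2->3->2, total (-6) + (-1), length 2.
Answer: λ = -7/2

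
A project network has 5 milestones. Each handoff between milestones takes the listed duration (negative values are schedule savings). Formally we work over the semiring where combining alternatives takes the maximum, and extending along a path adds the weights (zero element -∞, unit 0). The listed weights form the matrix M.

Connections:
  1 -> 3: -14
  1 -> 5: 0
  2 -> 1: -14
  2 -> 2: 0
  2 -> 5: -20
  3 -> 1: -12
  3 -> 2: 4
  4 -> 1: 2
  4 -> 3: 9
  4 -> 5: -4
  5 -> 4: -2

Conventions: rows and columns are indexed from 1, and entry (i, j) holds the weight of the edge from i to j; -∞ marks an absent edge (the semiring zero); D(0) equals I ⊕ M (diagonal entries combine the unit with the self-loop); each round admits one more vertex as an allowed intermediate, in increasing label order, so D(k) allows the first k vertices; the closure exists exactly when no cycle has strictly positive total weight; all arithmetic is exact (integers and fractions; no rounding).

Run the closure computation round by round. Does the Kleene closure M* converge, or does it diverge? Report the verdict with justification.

D(0):
  [0, -∞, -14, -∞, 0]
  [-14, 0, -∞, -∞, -20]
  [-12, 4, 0, -∞, -∞]
  [2, -∞, 9, 0, -4]
  [-∞, -∞, -∞, -2, 0]
D(1):
  [0, -∞, -14, -∞, 0]
  [-14, 0, -28, -∞, -14]
  [-12, 4, 0, -∞, -12]
  [2, -∞, 9, 0, 2]
  [-∞, -∞, -∞, -2, 0]
D(2):
  [0, -∞, -14, -∞, 0]
  [-14, 0, -28, -∞, -14]
  [-10, 4, 0, -∞, -10]
  [2, -∞, 9, 0, 2]
  [-∞, -∞, -∞, -2, 0]
D(3):
  [0, -10, -14, -∞, 0]
  [-14, 0, -28, -∞, -14]
  [-10, 4, 0, -∞, -10]
  [2, 13, 9, 0, 2]
  [-∞, -∞, -∞, -2, 0]
D(4):
  [0, -10, -14, -∞, 0]
  [-14, 0, -28, -∞, -14]
  [-10, 4, 0, -∞, -10]
  [2, 13, 9, 0, 2]
  [0, 11, 7, -2, 0]
D(5):
  [0, 11, 7, -2, 0]
  [-14, 0, -7, -16, -14]
  [-10, 4, 0, -12, -10]
  [2, 13, 9, 0, 2]
  [0, 11, 7, -2, 0]
Key observation: every diagonal entry stays at the unit through all rounds, so no improving cycle exists.
Answer: CONVERGES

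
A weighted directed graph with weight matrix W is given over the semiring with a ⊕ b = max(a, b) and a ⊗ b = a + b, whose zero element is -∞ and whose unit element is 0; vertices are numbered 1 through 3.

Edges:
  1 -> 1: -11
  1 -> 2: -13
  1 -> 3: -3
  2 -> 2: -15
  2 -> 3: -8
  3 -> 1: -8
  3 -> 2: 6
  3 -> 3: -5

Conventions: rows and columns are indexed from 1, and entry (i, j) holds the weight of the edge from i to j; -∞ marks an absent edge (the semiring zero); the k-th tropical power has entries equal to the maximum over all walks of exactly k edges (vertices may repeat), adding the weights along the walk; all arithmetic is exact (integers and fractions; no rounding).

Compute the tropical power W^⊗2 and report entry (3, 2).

W^⊗2:
  [-11, 3, -8]
  [-16, -2, -13]
  [-13, 1, -2]
Key observation: the optimum is the walk 3->3->2, with weight (-5) + 6 = 1.
Optimal value attained by: walk 3->3->2.
Answer: (W^⊗2)[3][2] = 1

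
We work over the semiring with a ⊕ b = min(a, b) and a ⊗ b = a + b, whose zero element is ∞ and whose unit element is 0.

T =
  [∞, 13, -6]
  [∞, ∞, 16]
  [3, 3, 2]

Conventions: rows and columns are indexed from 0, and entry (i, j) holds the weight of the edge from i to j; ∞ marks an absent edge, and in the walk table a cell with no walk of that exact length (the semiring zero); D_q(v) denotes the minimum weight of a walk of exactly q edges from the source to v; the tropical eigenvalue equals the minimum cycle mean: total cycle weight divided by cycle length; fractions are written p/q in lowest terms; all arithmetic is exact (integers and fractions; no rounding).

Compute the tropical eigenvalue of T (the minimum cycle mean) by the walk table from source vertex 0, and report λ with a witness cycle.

q=0: [0, ∞, ∞]
q=1: [∞, 13, -6]
q=2: [-3, -3, -4]
q=3: [-1, -1, -9]
Optimal cycle mean attained by: cycle 0->2->0, total (-6) + 3, length 2.
Answer: λ = -3/2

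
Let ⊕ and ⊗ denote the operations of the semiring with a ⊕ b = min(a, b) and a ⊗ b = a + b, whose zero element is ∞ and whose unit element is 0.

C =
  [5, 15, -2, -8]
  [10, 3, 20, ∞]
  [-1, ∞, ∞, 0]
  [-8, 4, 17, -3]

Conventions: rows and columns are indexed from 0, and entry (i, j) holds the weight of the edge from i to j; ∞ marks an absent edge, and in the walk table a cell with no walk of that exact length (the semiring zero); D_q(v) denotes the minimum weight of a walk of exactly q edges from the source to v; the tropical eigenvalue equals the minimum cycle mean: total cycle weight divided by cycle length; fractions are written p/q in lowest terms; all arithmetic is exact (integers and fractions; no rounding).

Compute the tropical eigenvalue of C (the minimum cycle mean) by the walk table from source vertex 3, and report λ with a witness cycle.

q=0: [∞, ∞, ∞, 0]
q=1: [-8, 4, 17, -3]
q=2: [-11, 1, -10, -16]
q=3: [-24, -12, -13, -19]
q=4: [-27, -15, -26, -32]
Optimal cycle mean attained by: cycle 0->3->0, total (-8) + (-8), length 2.
Answer: λ = -8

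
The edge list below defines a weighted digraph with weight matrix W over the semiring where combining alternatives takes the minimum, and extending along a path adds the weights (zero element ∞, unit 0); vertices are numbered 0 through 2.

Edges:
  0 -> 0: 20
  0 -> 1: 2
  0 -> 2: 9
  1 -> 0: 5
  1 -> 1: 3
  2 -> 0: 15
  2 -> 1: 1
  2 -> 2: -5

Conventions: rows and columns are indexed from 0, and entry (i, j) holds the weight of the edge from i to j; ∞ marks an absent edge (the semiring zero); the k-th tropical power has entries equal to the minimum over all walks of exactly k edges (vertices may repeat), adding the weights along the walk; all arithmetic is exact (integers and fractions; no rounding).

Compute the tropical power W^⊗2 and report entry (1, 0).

W^⊗2:
  [7, 5, 4]
  [8, 6, 14]
  [6, -4, -10]
Key observation: the optimum is the walk 1->1->0, with weight 3 + 5 = 8.
Optimal value attained by: walk 1->1->0.
Answer: (W^⊗2)[1][0] = 8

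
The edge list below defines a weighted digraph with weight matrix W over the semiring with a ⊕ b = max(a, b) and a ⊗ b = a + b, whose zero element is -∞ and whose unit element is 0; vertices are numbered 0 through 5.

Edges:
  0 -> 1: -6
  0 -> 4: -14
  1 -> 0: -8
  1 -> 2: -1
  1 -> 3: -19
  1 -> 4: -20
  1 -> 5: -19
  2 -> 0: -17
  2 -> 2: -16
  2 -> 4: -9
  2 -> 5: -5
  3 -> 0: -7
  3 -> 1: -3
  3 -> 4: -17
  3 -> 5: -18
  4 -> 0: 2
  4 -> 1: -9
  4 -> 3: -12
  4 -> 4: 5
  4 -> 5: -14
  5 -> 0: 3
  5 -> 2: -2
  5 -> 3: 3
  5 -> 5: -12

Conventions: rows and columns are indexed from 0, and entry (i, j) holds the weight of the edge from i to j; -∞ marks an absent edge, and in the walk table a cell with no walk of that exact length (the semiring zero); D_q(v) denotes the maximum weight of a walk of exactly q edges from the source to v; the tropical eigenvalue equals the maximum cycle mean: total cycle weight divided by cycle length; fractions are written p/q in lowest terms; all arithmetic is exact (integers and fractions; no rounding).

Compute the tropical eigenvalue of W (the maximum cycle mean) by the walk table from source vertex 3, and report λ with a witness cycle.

q=0: [-∞, -∞, -∞, 0, -∞, -∞]
q=1: [-7, -3, -∞, -∞, -17, -18]
q=2: [-11, -13, -4, -15, -12, -22]
q=3: [-10, -17, -14, -19, -7, -9]
q=4: [-5, -16, -11, -6, -2, -19]
q=5: [0, -9, -17, -14, 3, -16]
q=6: [5, -6, -10, -9, 8, -11]
Optimal cycle mean attained by: cycle 4->4, total 5, length 1.
Answer: λ = 5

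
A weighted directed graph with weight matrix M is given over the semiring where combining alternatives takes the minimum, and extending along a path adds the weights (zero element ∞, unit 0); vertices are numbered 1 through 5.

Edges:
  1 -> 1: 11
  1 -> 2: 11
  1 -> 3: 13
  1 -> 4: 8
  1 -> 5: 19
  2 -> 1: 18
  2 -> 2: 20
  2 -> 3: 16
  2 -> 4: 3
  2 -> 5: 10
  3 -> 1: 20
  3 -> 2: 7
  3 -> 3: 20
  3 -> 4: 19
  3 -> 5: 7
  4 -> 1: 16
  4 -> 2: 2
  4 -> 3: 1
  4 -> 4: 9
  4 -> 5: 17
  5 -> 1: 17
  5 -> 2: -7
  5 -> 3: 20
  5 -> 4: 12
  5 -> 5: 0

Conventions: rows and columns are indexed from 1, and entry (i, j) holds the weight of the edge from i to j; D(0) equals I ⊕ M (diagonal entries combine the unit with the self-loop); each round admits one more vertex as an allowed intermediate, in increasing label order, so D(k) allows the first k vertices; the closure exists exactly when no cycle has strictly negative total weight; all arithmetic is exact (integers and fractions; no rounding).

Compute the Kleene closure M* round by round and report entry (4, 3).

D(0):
  [0, 11, 13, 8, 19]
  [18, 0, 16, 3, 10]
  [20, 7, 0, 19, 7]
  [16, 2, 1, 0, 17]
  [17, -7, 20, 12, 0]
D(1):
  [0, 11, 13, 8, 19]
  [18, 0, 16, 3, 10]
  [20, 7, 0, 19, 7]
  [16, 2, 1, 0, 17]
  [17, -7, 20, 12, 0]
D(2):
  [0, 11, 13, 8, 19]
  [18, 0, 16, 3, 10]
  [20, 7, 0, 10, 7]
  [16, 2, 1, 0, 12]
  [11, -7, 9, -4, 0]
D(3):
  [0, 11, 13, 8, 19]
  [18, 0, 16, 3, 10]
  [20, 7, 0, 10, 7]
  [16, 2, 1, 0, 8]
  [11, -7, 9, -4, 0]
D(4):
  [0, 10, 9, 8, 16]
  [18, 0, 4, 3, 10]
  [20, 7, 0, 10, 7]
  [16, 2, 1, 0, 8]
  [11, -7, -3, -4, 0]
D(5):
  [0, 9, 9, 8, 16]
  [18, 0, 4, 3, 10]
  [18, 0, 0, 3, 7]
  [16, 1, 1, 0, 8]
  [11, -7, -3, -4, 0]
Answer: M*[4][3] = 1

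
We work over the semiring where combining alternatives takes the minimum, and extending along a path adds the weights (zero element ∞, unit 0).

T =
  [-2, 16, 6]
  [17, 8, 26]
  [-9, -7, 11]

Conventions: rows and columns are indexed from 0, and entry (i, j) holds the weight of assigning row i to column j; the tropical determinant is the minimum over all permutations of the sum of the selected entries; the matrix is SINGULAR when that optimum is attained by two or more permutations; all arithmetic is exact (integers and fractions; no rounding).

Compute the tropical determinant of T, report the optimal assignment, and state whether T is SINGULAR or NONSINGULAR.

σ = (0, 1, 2): (-2) + 8 + 11 = 17
σ = (0, 2, 1): (-2) + 26 + (-7) = 17
σ = (1, 0, 2): 16 + 17 + 11 = 44
σ = (1, 2, 0): 16 + 26 + (-9) = 33
σ = (2, 0, 1): 6 + 17 + (-7) = 16
σ = (2, 1, 0): 6 + 8 + (-9) = 5
Optimal value attained by: σ = (2, 1, 0).
Answer: det⊕(T) = 5; verdict: NONSINGULAR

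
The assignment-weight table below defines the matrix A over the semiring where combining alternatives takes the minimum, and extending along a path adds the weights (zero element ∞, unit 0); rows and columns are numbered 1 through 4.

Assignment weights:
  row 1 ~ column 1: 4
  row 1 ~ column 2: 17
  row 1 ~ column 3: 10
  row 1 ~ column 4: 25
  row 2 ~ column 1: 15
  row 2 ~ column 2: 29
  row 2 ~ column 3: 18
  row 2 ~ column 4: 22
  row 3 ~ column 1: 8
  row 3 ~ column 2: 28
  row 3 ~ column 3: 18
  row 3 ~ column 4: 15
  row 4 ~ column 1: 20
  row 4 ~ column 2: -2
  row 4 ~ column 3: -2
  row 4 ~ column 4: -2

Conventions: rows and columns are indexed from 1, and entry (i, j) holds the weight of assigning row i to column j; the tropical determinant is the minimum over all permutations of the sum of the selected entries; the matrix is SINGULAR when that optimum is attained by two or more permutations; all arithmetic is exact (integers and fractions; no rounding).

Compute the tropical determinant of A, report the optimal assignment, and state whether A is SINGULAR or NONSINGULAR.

σ = (1, 2, 3, 4): 4 + 29 + 18 + (-2) = 49
σ = (1, 2, 4, 3): 4 + 29 + 15 + (-2) = 46
σ = (1, 3, 2, 4): 4 + 18 + 28 + (-2) = 48
σ = (1, 3, 4, 2): 4 + 18 + 15 + (-2) = 35
σ = (1, 4, 2, 3): 4 + 22 + 28 + (-2) = 52
σ = (1, 4, 3, 2): 4 + 22 + 18 + (-2) = 42
σ = (2, 1, 3, 4): 17 + 15 + 18 + (-2) = 48
σ = (2, 1, 4, 3): 17 + 15 + 15 + (-2) = 45
σ = (2, 3, 1, 4): 17 + 18 + 8 + (-2) = 41
σ = (2, 3, 4, 1): 17 + 18 + 15 + 20 = 70
σ = (2, 4, 1, 3): 17 + 22 + 8 + (-2) = 45
σ = (2, 4, 3, 1): 17 + 22 + 18 + 20 = 77
σ = (3, 1, 2, 4): 10 + 15 + 28 + (-2) = 51
σ = (3, 1, 4, 2): 10 + 15 + 15 + (-2) = 38
σ = (3, 2, 1, 4): 10 + 29 + 8 + (-2) = 45
σ = (3, 2, 4, 1): 10 + 29 + 15 + 20 = 74
σ = (3, 4, 1, 2): 10 + 22 + 8 + (-2) = 38
σ = (3, 4, 2, 1): 10 + 22 + 28 + 20 = 80
σ = (4, 1, 2, 3): 25 + 15 + 28 + (-2) = 66
σ = (4, 1, 3, 2): 25 + 15 + 18 + (-2) = 56
σ = (4, 2, 1, 3): 25 + 29 + 8 + (-2) = 60
σ = (4, 2, 3, 1): 25 + 29 + 18 + 20 = 92
σ = (4, 3, 1, 2): 25 + 18 + 8 + (-2) = 49
σ = (4, 3, 2, 1): 25 + 18 + 28 + 20 = 91
Optimal value attained by: σ = (1, 3, 4, 2).
Answer: det⊕(A) = 35; verdict: NONSINGULAR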